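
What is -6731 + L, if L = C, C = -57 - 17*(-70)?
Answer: -5598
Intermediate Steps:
C = 1133 (C = -57 + 1190 = 1133)
L = 1133
-6731 + L = -6731 + 1133 = -5598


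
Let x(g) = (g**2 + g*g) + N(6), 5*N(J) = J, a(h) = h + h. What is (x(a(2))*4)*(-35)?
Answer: -4648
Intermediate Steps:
a(h) = 2*h
N(J) = J/5
x(g) = 6/5 + 2*g**2 (x(g) = (g**2 + g*g) + (1/5)*6 = (g**2 + g**2) + 6/5 = 2*g**2 + 6/5 = 6/5 + 2*g**2)
(x(a(2))*4)*(-35) = ((6/5 + 2*(2*2)**2)*4)*(-35) = ((6/5 + 2*4**2)*4)*(-35) = ((6/5 + 2*16)*4)*(-35) = ((6/5 + 32)*4)*(-35) = ((166/5)*4)*(-35) = (664/5)*(-35) = -4648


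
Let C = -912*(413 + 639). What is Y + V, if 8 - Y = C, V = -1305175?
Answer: -345743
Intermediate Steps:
C = -959424 (C = -912*1052 = -959424)
Y = 959432 (Y = 8 - 1*(-959424) = 8 + 959424 = 959432)
Y + V = 959432 - 1305175 = -345743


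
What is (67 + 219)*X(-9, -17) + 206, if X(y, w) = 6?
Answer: 1922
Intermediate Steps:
(67 + 219)*X(-9, -17) + 206 = (67 + 219)*6 + 206 = 286*6 + 206 = 1716 + 206 = 1922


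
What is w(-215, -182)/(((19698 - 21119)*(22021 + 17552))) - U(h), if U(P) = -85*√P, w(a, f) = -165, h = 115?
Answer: 55/18744411 + 85*√115 ≈ 911.52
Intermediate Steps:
w(-215, -182)/(((19698 - 21119)*(22021 + 17552))) - U(h) = -165*1/((19698 - 21119)*(22021 + 17552)) - (-85)*√115 = -165/((-1421*39573)) + 85*√115 = -165/(-56233233) + 85*√115 = -165*(-1/56233233) + 85*√115 = 55/18744411 + 85*√115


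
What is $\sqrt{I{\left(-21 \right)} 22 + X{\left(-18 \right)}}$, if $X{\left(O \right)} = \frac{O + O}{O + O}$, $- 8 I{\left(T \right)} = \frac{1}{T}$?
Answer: $\frac{\sqrt{1995}}{42} \approx 1.0635$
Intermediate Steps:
$I{\left(T \right)} = - \frac{1}{8 T}$
$X{\left(O \right)} = 1$ ($X{\left(O \right)} = \frac{2 O}{2 O} = 2 O \frac{1}{2 O} = 1$)
$\sqrt{I{\left(-21 \right)} 22 + X{\left(-18 \right)}} = \sqrt{- \frac{1}{8 \left(-21\right)} 22 + 1} = \sqrt{\left(- \frac{1}{8}\right) \left(- \frac{1}{21}\right) 22 + 1} = \sqrt{\frac{1}{168} \cdot 22 + 1} = \sqrt{\frac{11}{84} + 1} = \sqrt{\frac{95}{84}} = \frac{\sqrt{1995}}{42}$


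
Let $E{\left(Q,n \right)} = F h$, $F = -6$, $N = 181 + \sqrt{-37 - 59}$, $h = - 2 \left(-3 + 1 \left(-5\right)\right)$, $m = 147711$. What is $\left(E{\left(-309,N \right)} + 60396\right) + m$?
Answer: $208011$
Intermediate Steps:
$h = 16$ ($h = - 2 \left(-3 - 5\right) = \left(-2\right) \left(-8\right) = 16$)
$N = 181 + 4 i \sqrt{6}$ ($N = 181 + \sqrt{-96} = 181 + 4 i \sqrt{6} \approx 181.0 + 9.798 i$)
$E{\left(Q,n \right)} = -96$ ($E{\left(Q,n \right)} = \left(-6\right) 16 = -96$)
$\left(E{\left(-309,N \right)} + 60396\right) + m = \left(-96 + 60396\right) + 147711 = 60300 + 147711 = 208011$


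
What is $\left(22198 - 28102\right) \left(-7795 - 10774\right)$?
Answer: $109631376$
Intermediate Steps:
$\left(22198 - 28102\right) \left(-7795 - 10774\right) = \left(-5904\right) \left(-18569\right) = 109631376$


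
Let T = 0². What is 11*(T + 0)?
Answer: 0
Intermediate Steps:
T = 0
11*(T + 0) = 11*(0 + 0) = 11*0 = 0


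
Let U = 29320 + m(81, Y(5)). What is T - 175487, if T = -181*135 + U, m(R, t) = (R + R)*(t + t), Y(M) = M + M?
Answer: -167362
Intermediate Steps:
Y(M) = 2*M
m(R, t) = 4*R*t (m(R, t) = (2*R)*(2*t) = 4*R*t)
U = 32560 (U = 29320 + 4*81*(2*5) = 29320 + 4*81*10 = 29320 + 3240 = 32560)
T = 8125 (T = -181*135 + 32560 = -24435 + 32560 = 8125)
T - 175487 = 8125 - 175487 = -167362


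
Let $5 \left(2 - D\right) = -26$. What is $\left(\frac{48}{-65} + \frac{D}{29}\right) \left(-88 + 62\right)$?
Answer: $\frac{1848}{145} \approx 12.745$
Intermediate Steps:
$D = \frac{36}{5}$ ($D = 2 - - \frac{26}{5} = 2 + \frac{26}{5} = \frac{36}{5} \approx 7.2$)
$\left(\frac{48}{-65} + \frac{D}{29}\right) \left(-88 + 62\right) = \left(\frac{48}{-65} + \frac{36}{5 \cdot 29}\right) \left(-88 + 62\right) = \left(48 \left(- \frac{1}{65}\right) + \frac{36}{5} \cdot \frac{1}{29}\right) \left(-26\right) = \left(- \frac{48}{65} + \frac{36}{145}\right) \left(-26\right) = \left(- \frac{924}{1885}\right) \left(-26\right) = \frac{1848}{145}$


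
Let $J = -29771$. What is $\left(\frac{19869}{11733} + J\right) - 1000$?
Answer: $- \frac{120338758}{3911} \approx -30769.0$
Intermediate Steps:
$\left(\frac{19869}{11733} + J\right) - 1000 = \left(\frac{19869}{11733} - 29771\right) - 1000 = \left(19869 \cdot \frac{1}{11733} - 29771\right) - 1000 = \left(\frac{6623}{3911} - 29771\right) - 1000 = - \frac{116427758}{3911} - 1000 = - \frac{120338758}{3911}$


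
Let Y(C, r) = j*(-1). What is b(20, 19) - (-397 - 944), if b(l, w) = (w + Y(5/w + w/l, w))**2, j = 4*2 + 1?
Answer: 1441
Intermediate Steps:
j = 9 (j = 8 + 1 = 9)
Y(C, r) = -9 (Y(C, r) = 9*(-1) = -9)
b(l, w) = (-9 + w)**2 (b(l, w) = (w - 9)**2 = (-9 + w)**2)
b(20, 19) - (-397 - 944) = (-9 + 19)**2 - (-397 - 944) = 10**2 - 1*(-1341) = 100 + 1341 = 1441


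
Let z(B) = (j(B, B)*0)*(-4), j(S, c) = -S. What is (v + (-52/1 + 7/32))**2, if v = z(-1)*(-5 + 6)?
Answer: 2745649/1024 ≈ 2681.3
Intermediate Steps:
z(B) = 0 (z(B) = (-B*0)*(-4) = 0*(-4) = 0)
v = 0 (v = 0*(-5 + 6) = 0*1 = 0)
(v + (-52/1 + 7/32))**2 = (0 + (-52/1 + 7/32))**2 = (0 + (-52*1 + 7*(1/32)))**2 = (0 + (-52 + 7/32))**2 = (0 - 1657/32)**2 = (-1657/32)**2 = 2745649/1024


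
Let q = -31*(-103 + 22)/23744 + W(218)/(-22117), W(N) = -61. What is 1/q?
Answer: 525146048/56984171 ≈ 9.2157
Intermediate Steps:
q = 56984171/525146048 (q = -31*(-103 + 22)/23744 - 61/(-22117) = -31*(-81)*(1/23744) - 61*(-1/22117) = 2511*(1/23744) + 61/22117 = 2511/23744 + 61/22117 = 56984171/525146048 ≈ 0.10851)
1/q = 1/(56984171/525146048) = 525146048/56984171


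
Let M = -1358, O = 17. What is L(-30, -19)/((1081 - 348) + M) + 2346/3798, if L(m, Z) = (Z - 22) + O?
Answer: 259567/395625 ≈ 0.65609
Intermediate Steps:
L(m, Z) = -5 + Z (L(m, Z) = (Z - 22) + 17 = (-22 + Z) + 17 = -5 + Z)
L(-30, -19)/((1081 - 348) + M) + 2346/3798 = (-5 - 19)/((1081 - 348) - 1358) + 2346/3798 = -24/(733 - 1358) + 2346*(1/3798) = -24/(-625) + 391/633 = -24*(-1/625) + 391/633 = 24/625 + 391/633 = 259567/395625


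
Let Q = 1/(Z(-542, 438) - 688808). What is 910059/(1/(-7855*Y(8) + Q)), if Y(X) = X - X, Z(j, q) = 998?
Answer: -303353/229270 ≈ -1.3231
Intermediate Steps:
Y(X) = 0
Q = -1/687810 (Q = 1/(998 - 688808) = 1/(-687810) = -1/687810 ≈ -1.4539e-6)
910059/(1/(-7855*Y(8) + Q)) = 910059/(1/(-7855*0 - 1/687810)) = 910059/(1/(0 - 1/687810)) = 910059/(1/(-1/687810)) = 910059/(-687810) = 910059*(-1/687810) = -303353/229270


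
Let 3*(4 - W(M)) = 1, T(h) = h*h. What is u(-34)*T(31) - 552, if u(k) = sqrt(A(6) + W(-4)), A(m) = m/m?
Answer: -552 + 961*sqrt(42)/3 ≈ 1524.0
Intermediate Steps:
T(h) = h**2
W(M) = 11/3 (W(M) = 4 - 1/3*1 = 4 - 1/3 = 11/3)
A(m) = 1
u(k) = sqrt(42)/3 (u(k) = sqrt(1 + 11/3) = sqrt(14/3) = sqrt(42)/3)
u(-34)*T(31) - 552 = (sqrt(42)/3)*31**2 - 552 = (sqrt(42)/3)*961 - 552 = 961*sqrt(42)/3 - 552 = -552 + 961*sqrt(42)/3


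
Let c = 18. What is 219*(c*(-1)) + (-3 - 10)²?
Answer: -3773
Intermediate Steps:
219*(c*(-1)) + (-3 - 10)² = 219*(18*(-1)) + (-3 - 10)² = 219*(-18) + (-13)² = -3942 + 169 = -3773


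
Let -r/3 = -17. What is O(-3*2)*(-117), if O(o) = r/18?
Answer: -663/2 ≈ -331.50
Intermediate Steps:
r = 51 (r = -3*(-17) = 51)
O(o) = 17/6 (O(o) = 51/18 = 51*(1/18) = 17/6)
O(-3*2)*(-117) = (17/6)*(-117) = -663/2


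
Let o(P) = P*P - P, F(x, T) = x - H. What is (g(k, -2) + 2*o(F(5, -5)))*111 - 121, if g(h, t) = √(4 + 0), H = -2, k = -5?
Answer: 9425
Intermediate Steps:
g(h, t) = 2 (g(h, t) = √4 = 2)
F(x, T) = 2 + x (F(x, T) = x - 1*(-2) = x + 2 = 2 + x)
o(P) = P² - P
(g(k, -2) + 2*o(F(5, -5)))*111 - 121 = (2 + 2*((2 + 5)*(-1 + (2 + 5))))*111 - 121 = (2 + 2*(7*(-1 + 7)))*111 - 121 = (2 + 2*(7*6))*111 - 121 = (2 + 2*42)*111 - 121 = (2 + 84)*111 - 121 = 86*111 - 121 = 9546 - 121 = 9425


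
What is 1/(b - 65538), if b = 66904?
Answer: 1/1366 ≈ 0.00073206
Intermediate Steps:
1/(b - 65538) = 1/(66904 - 65538) = 1/1366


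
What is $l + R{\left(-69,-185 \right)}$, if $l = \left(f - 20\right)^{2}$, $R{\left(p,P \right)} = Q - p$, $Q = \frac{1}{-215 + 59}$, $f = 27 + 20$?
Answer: $\frac{124487}{156} \approx 797.99$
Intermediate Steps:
$f = 47$
$Q = - \frac{1}{156}$ ($Q = \frac{1}{-156} = - \frac{1}{156} \approx -0.0064103$)
$R{\left(p,P \right)} = - \frac{1}{156} - p$
$l = 729$ ($l = \left(47 - 20\right)^{2} = 27^{2} = 729$)
$l + R{\left(-69,-185 \right)} = 729 - - \frac{10763}{156} = 729 + \left(- \frac{1}{156} + 69\right) = 729 + \frac{10763}{156} = \frac{124487}{156}$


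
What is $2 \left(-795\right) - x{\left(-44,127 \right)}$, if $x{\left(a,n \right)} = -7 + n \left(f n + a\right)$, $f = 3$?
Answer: $-44382$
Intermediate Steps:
$x{\left(a,n \right)} = -7 + n \left(a + 3 n\right)$ ($x{\left(a,n \right)} = -7 + n \left(3 n + a\right) = -7 + n \left(a + 3 n\right)$)
$2 \left(-795\right) - x{\left(-44,127 \right)} = 2 \left(-795\right) - \left(-7 + 3 \cdot 127^{2} - 5588\right) = -1590 - \left(-7 + 3 \cdot 16129 - 5588\right) = -1590 - \left(-7 + 48387 - 5588\right) = -1590 - 42792 = -44382$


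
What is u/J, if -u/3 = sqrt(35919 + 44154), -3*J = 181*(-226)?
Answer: -27*sqrt(8897)/40906 ≈ -0.062258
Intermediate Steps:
J = 40906/3 (J = -181*(-226)/3 = -1/3*(-40906) = 40906/3 ≈ 13635.)
u = -9*sqrt(8897) (u = -3*sqrt(35919 + 44154) = -9*sqrt(8897) ≈ -848.92)
u/J = (-9*sqrt(8897))/(40906/3) = -9*sqrt(8897)*(3/40906) = -27*sqrt(8897)/40906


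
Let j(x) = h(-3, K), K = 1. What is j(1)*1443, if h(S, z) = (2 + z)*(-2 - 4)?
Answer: -25974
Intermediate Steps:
h(S, z) = -12 - 6*z (h(S, z) = (2 + z)*(-6) = -12 - 6*z)
j(x) = -18 (j(x) = -12 - 6*1 = -12 - 6 = -18)
j(1)*1443 = -18*1443 = -25974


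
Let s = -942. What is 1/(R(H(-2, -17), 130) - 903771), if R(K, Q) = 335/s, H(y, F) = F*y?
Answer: -942/851352617 ≈ -1.1065e-6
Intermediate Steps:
R(K, Q) = -335/942 (R(K, Q) = 335/(-942) = 335*(-1/942) = -335/942)
1/(R(H(-2, -17), 130) - 903771) = 1/(-335/942 - 903771) = 1/(-851352617/942) = -942/851352617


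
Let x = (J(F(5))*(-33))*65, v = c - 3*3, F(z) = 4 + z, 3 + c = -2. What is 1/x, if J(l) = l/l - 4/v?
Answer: -7/19305 ≈ -0.00036260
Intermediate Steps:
c = -5 (c = -3 - 2 = -5)
v = -14 (v = -5 - 3*3 = -5 - 9 = -14)
J(l) = 9/7 (J(l) = l/l - 4/(-14) = 1 - 4*(-1/14) = 1 + 2/7 = 9/7)
x = -19305/7 (x = ((9/7)*(-33))*65 = -297/7*65 = -19305/7 ≈ -2757.9)
1/x = 1/(-19305/7) = -7/19305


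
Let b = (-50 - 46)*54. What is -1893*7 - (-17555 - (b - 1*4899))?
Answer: -5779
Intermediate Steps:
b = -5184 (b = -96*54 = -5184)
-1893*7 - (-17555 - (b - 1*4899)) = -1893*7 - (-17555 - (-5184 - 1*4899)) = -13251 - (-17555 - (-5184 - 4899)) = -13251 - (-17555 - 1*(-10083)) = -13251 - (-17555 + 10083) = -13251 - 1*(-7472) = -13251 + 7472 = -5779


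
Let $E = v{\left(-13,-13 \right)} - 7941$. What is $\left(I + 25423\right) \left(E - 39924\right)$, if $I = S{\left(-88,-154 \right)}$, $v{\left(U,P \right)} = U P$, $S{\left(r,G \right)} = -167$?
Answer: $-1204610176$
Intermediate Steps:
$v{\left(U,P \right)} = P U$
$I = -167$
$E = -7772$ ($E = \left(-13\right) \left(-13\right) - 7941 = 169 - 7941 = -7772$)
$\left(I + 25423\right) \left(E - 39924\right) = \left(-167 + 25423\right) \left(-7772 - 39924\right) = 25256 \left(-47696\right) = -1204610176$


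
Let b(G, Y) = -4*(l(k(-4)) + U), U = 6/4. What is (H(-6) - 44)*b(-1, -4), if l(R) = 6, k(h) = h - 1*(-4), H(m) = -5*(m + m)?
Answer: -480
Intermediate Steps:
H(m) = -10*m
k(h) = 4 + h (k(h) = h + 4 = 4 + h)
U = 3/2 (U = 6*(¼) = 3/2 ≈ 1.5000)
b(G, Y) = -30 (b(G, Y) = -4*(6 + 3/2) = -4*15/2 = -30)
(H(-6) - 44)*b(-1, -4) = (-10*(-6) - 44)*(-30) = (60 - 44)*(-30) = 16*(-30) = -480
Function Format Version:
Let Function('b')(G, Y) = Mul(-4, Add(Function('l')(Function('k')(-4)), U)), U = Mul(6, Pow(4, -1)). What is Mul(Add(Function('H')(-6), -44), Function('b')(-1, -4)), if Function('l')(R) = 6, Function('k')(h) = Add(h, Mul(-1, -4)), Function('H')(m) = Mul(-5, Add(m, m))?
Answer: -480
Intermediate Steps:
Function('H')(m) = Mul(-10, m) (Function('H')(m) = Mul(-5, Mul(2, m)) = Mul(-10, m))
Function('k')(h) = Add(4, h) (Function('k')(h) = Add(h, 4) = Add(4, h))
U = Rational(3, 2) (U = Mul(6, Rational(1, 4)) = Rational(3, 2) ≈ 1.5000)
Function('b')(G, Y) = -30 (Function('b')(G, Y) = Mul(-4, Add(6, Rational(3, 2))) = Mul(-4, Rational(15, 2)) = -30)
Mul(Add(Function('H')(-6), -44), Function('b')(-1, -4)) = Mul(Add(Mul(-10, -6), -44), -30) = Mul(Add(60, -44), -30) = Mul(16, -30) = -480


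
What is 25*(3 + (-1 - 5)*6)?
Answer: -825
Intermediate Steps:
25*(3 + (-1 - 5)*6) = 25*(3 - 6*6) = 25*(3 - 36) = 25*(-33) = -825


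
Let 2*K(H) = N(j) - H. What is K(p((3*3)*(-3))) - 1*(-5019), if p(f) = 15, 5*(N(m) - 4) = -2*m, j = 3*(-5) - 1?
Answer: 50167/10 ≈ 5016.7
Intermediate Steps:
j = -16 (j = -15 - 1 = -16)
N(m) = 4 - 2*m/5 (N(m) = 4 + (-2*m)/5 = 4 - 2*m/5)
K(H) = 26/5 - H/2 (K(H) = ((4 - ⅖*(-16)) - H)/2 = ((4 + 32/5) - H)/2 = (52/5 - H)/2 = 26/5 - H/2)
K(p((3*3)*(-3))) - 1*(-5019) = (26/5 - ½*15) - 1*(-5019) = (26/5 - 15/2) + 5019 = -23/10 + 5019 = 50167/10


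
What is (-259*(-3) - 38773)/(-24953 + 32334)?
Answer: -37996/7381 ≈ -5.1478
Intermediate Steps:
(-259*(-3) - 38773)/(-24953 + 32334) = (777 - 38773)/7381 = -37996*1/7381 = -37996/7381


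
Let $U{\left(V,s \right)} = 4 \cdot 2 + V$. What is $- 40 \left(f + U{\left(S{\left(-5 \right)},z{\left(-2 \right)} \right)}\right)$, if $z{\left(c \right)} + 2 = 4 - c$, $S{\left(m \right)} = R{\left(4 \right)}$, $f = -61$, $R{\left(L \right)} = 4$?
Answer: $1960$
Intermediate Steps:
$S{\left(m \right)} = 4$
$z{\left(c \right)} = 2 - c$ ($z{\left(c \right)} = -2 - \left(-4 + c\right) = 2 - c$)
$U{\left(V,s \right)} = 8 + V$
$- 40 \left(f + U{\left(S{\left(-5 \right)},z{\left(-2 \right)} \right)}\right) = - 40 \left(-61 + \left(8 + 4\right)\right) = - 40 \left(-61 + 12\right) = \left(-40\right) \left(-49\right) = 1960$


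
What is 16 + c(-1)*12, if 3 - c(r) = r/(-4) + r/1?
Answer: 61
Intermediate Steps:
c(r) = 3 - 3*r/4 (c(r) = 3 - (r/(-4) + r/1) = 3 - (r*(-¼) + r*1) = 3 - (-r/4 + r) = 3 - 3*r/4)
16 + c(-1)*12 = 16 + (3 - ¾*(-1))*12 = 16 + (3 + ¾)*12 = 16 + (15/4)*12 = 16 + 45 = 61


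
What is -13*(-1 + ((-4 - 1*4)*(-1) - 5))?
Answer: -26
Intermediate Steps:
-13*(-1 + ((-4 - 1*4)*(-1) - 5)) = -13*(-1 + ((-4 - 4)*(-1) - 5)) = -13*(-1 + (-8*(-1) - 5)) = -13*(-1 + (8 - 5)) = -13*(-1 + 3) = -13*2 = -26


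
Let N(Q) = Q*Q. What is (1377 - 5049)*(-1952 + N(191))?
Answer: -126790488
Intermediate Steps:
N(Q) = Q²
(1377 - 5049)*(-1952 + N(191)) = (1377 - 5049)*(-1952 + 191²) = -3672*(-1952 + 36481) = -3672*34529 = -126790488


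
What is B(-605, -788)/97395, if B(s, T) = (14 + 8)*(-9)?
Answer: -66/32465 ≈ -0.0020330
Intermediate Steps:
B(s, T) = -198 (B(s, T) = 22*(-9) = -198)
B(-605, -788)/97395 = -198/97395 = -198*1/97395 = -66/32465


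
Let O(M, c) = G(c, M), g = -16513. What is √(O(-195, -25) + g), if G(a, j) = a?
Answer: I*√16538 ≈ 128.6*I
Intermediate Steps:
O(M, c) = c
√(O(-195, -25) + g) = √(-25 - 16513) = √(-16538) = I*√16538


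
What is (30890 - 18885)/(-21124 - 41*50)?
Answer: -12005/23174 ≈ -0.51804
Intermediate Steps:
(30890 - 18885)/(-21124 - 41*50) = 12005/(-21124 - 2050) = 12005/(-23174) = 12005*(-1/23174) = -12005/23174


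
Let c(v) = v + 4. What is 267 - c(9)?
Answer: 254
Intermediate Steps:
c(v) = 4 + v
267 - c(9) = 267 - (4 + 9) = 267 - 1*13 = 267 - 13 = 254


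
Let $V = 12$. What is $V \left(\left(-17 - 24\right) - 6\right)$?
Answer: $-564$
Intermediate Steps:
$V \left(\left(-17 - 24\right) - 6\right) = 12 \left(\left(-17 - 24\right) - 6\right) = 12 \left(-41 - 6\right) = 12 \left(-47\right) = -564$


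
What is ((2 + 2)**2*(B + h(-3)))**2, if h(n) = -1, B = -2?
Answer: 2304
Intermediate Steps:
((2 + 2)**2*(B + h(-3)))**2 = ((2 + 2)**2*(-2 - 1))**2 = (4**2*(-3))**2 = (16*(-3))**2 = (-48)**2 = 2304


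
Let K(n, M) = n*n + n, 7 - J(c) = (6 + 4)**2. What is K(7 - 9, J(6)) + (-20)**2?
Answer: 402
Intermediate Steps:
J(c) = -93 (J(c) = 7 - (6 + 4)**2 = 7 - 1*10**2 = 7 - 1*100 = 7 - 100 = -93)
K(n, M) = n + n**2 (K(n, M) = n**2 + n = n + n**2)
K(7 - 9, J(6)) + (-20)**2 = (7 - 9)*(1 + (7 - 9)) + (-20)**2 = -2*(1 - 2) + 400 = -2*(-1) + 400 = 2 + 400 = 402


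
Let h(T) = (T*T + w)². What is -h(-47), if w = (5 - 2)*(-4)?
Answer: -4826809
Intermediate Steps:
w = -12 (w = 3*(-4) = -12)
h(T) = (-12 + T²)² (h(T) = (T*T - 12)² = (T² - 12)² = (-12 + T²)²)
-h(-47) = -(-12 + (-47)²)² = -(-12 + 2209)² = -1*2197² = -1*4826809 = -4826809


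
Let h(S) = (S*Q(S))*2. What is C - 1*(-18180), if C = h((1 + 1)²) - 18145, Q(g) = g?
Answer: 67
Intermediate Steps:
h(S) = 2*S² (h(S) = (S*S)*2 = S²*2 = 2*S²)
C = -18113 (C = 2*((1 + 1)²)² - 18145 = 2*(2²)² - 18145 = 2*4² - 18145 = 2*16 - 18145 = 32 - 18145 = -18113)
C - 1*(-18180) = -18113 - 1*(-18180) = -18113 + 18180 = 67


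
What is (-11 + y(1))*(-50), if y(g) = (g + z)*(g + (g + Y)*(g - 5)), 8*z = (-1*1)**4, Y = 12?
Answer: 13675/4 ≈ 3418.8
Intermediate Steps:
z = 1/8 (z = (-1*1)**4/8 = (1/8)*(-1)**4 = (1/8)*1 = 1/8 ≈ 0.12500)
y(g) = (1/8 + g)*(g + (-5 + g)*(12 + g)) (y(g) = (g + 1/8)*(g + (g + 12)*(g - 5)) = (1/8 + g)*(g + (12 + g)*(-5 + g)) = (1/8 + g)*(g + (-5 + g)*(12 + g)))
(-11 + y(1))*(-50) = (-11 + (-15/2 + 1**3 - 59*1 + (65/8)*1**2))*(-50) = (-11 + (-15/2 + 1 - 59 + (65/8)*1))*(-50) = (-11 + (-15/2 + 1 - 59 + 65/8))*(-50) = (-11 - 459/8)*(-50) = -547/8*(-50) = 13675/4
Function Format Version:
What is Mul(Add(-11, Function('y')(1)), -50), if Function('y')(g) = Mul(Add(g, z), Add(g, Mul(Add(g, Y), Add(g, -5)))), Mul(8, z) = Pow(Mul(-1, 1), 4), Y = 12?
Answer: Rational(13675, 4) ≈ 3418.8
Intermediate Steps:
z = Rational(1, 8) (z = Mul(Rational(1, 8), Pow(Mul(-1, 1), 4)) = Mul(Rational(1, 8), Pow(-1, 4)) = Mul(Rational(1, 8), 1) = Rational(1, 8) ≈ 0.12500)
Function('y')(g) = Mul(Add(Rational(1, 8), g), Add(g, Mul(Add(-5, g), Add(12, g)))) (Function('y')(g) = Mul(Add(g, Rational(1, 8)), Add(g, Mul(Add(g, 12), Add(g, -5)))) = Mul(Add(Rational(1, 8), g), Add(g, Mul(Add(12, g), Add(-5, g)))) = Mul(Add(Rational(1, 8), g), Add(g, Mul(Add(-5, g), Add(12, g)))))
Mul(Add(-11, Function('y')(1)), -50) = Mul(Add(-11, Add(Rational(-15, 2), Pow(1, 3), Mul(-59, 1), Mul(Rational(65, 8), Pow(1, 2)))), -50) = Mul(Add(-11, Add(Rational(-15, 2), 1, -59, Mul(Rational(65, 8), 1))), -50) = Mul(Add(-11, Add(Rational(-15, 2), 1, -59, Rational(65, 8))), -50) = Mul(Add(-11, Rational(-459, 8)), -50) = Mul(Rational(-547, 8), -50) = Rational(13675, 4)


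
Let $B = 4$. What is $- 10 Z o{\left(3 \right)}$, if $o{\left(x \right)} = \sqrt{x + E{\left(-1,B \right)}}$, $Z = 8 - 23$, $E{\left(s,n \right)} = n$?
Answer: $150 \sqrt{7} \approx 396.86$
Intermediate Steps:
$Z = -15$
$o{\left(x \right)} = \sqrt{4 + x}$ ($o{\left(x \right)} = \sqrt{x + 4} = \sqrt{4 + x}$)
$- 10 Z o{\left(3 \right)} = \left(-10\right) \left(-15\right) \sqrt{4 + 3} = 150 \sqrt{7}$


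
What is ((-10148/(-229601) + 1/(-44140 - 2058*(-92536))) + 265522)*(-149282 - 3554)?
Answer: -9958041385123988772270849/245384813291732 ≈ -4.0581e+10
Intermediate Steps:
((-10148/(-229601) + 1/(-44140 - 2058*(-92536))) + 265522)*(-149282 - 3554) = ((-10148*(-1/229601) - 1/92536/(-46198)) + 265522)*(-152836) = ((10148/229601 - 1/46198*(-1/92536)) + 265522)*(-152836) = ((10148/229601 + 1/4274978128) + 265522)*(-152836) = (43382478272545/981539253166928 + 265522)*(-152836) = (260620308961867328961/981539253166928)*(-152836) = -9958041385123988772270849/245384813291732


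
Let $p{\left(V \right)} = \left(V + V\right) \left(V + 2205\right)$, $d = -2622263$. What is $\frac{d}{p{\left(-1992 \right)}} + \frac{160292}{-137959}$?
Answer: $\frac{225742272353}{117070903728} \approx 1.9283$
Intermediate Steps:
$p{\left(V \right)} = 2 V \left(2205 + V\right)$
$\frac{d}{p{\left(-1992 \right)}} + \frac{160292}{-137959} = - \frac{2622263}{2 \left(-1992\right) \left(2205 - 1992\right)} + \frac{160292}{-137959} = - \frac{2622263}{2 \left(-1992\right) 213} + 160292 \left(- \frac{1}{137959}\right) = - \frac{2622263}{-848592} - \frac{160292}{137959} = \left(-2622263\right) \left(- \frac{1}{848592}\right) - \frac{160292}{137959} = \frac{2622263}{848592} - \frac{160292}{137959} = \frac{225742272353}{117070903728}$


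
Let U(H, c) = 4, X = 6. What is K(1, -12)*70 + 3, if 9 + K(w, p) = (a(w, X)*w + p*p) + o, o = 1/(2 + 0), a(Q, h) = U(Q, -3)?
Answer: 9768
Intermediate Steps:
a(Q, h) = 4
o = 1/2 ≈ 0.50000
K(w, p) = -17/2 + p**2 + 4*w (K(w, p) = -9 + ((4*w + p*p) + 1/2) = -9 + ((4*w + p**2) + 1/2) = -9 + ((p**2 + 4*w) + 1/2) = -9 + (1/2 + p**2 + 4*w) = -17/2 + p**2 + 4*w)
K(1, -12)*70 + 3 = (-17/2 + (-12)**2 + 4*1)*70 + 3 = (-17/2 + 144 + 4)*70 + 3 = (279/2)*70 + 3 = 9765 + 3 = 9768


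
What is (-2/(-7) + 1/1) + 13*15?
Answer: 1374/7 ≈ 196.29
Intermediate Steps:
(-2/(-7) + 1/1) + 13*15 = (-2*(-⅐) + 1*1) + 195 = (2/7 + 1) + 195 = 9/7 + 195 = 1374/7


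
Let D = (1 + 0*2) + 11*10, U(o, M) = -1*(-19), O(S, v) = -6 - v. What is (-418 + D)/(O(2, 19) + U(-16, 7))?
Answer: 307/6 ≈ 51.167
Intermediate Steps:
U(o, M) = 19
D = 111 (D = (1 + 0) + 110 = 1 + 110 = 111)
(-418 + D)/(O(2, 19) + U(-16, 7)) = (-418 + 111)/((-6 - 1*19) + 19) = -307/((-6 - 19) + 19) = -307/(-25 + 19) = -307/(-6) = -1/6*(-307) = 307/6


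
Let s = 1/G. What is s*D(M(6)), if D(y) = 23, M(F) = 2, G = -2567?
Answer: -23/2567 ≈ -0.0089599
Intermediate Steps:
s = -1/2567 (s = 1/(-2567) = -1/2567 ≈ -0.00038956)
s*D(M(6)) = -1/2567*23 = -23/2567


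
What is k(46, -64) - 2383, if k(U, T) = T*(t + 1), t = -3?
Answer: -2255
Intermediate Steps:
k(U, T) = -2*T (k(U, T) = T*(-3 + 1) = T*(-2) = -2*T)
k(46, -64) - 2383 = -2*(-64) - 2383 = 128 - 2383 = -2255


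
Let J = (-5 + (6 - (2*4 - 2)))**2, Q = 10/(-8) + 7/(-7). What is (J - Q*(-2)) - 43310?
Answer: -86579/2 ≈ -43290.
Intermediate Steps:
Q = -9/4 (Q = 10*(-1/8) + 7*(-1/7) = -5/4 - 1 = -9/4 ≈ -2.2500)
J = 25 (J = (-5 + (6 - (8 - 2)))**2 = (-5 + (6 - 1*6))**2 = (-5 + (6 - 6))**2 = (-5 + 0)**2 = (-5)**2 = 25)
(J - Q*(-2)) - 43310 = (25 - 1*(-9/4)*(-2)) - 43310 = (25 + (9/4)*(-2)) - 43310 = (25 - 9/2) - 43310 = 41/2 - 43310 = -86579/2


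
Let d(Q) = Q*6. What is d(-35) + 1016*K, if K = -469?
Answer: -476714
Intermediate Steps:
d(Q) = 6*Q
d(-35) + 1016*K = 6*(-35) + 1016*(-469) = -210 - 476504 = -476714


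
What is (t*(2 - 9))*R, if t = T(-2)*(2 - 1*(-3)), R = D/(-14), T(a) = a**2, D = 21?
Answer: 210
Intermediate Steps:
R = -3/2 (R = 21/(-14) = 21*(-1/14) = -3/2 ≈ -1.5000)
t = 20 (t = (-2)**2*(2 - 1*(-3)) = 4*(2 + 3) = 4*5 = 20)
(t*(2 - 9))*R = (20*(2 - 9))*(-3/2) = (20*(-7))*(-3/2) = -140*(-3/2) = 210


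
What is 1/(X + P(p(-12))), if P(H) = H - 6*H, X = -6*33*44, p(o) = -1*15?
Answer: -1/8637 ≈ -0.00011578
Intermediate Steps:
p(o) = -15
X = -8712 (X = -198*44 = -8712)
P(H) = -5*H
1/(X + P(p(-12))) = 1/(-8712 - 5*(-15)) = 1/(-8712 + 75) = 1/(-8637) = -1/8637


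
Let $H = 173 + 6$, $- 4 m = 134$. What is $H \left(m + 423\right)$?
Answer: $\frac{139441}{2} \approx 69721.0$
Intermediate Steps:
$m = - \frac{67}{2}$ ($m = \left(- \frac{1}{4}\right) 134 = - \frac{67}{2} \approx -33.5$)
$H = 179$
$H \left(m + 423\right) = 179 \left(- \frac{67}{2} + 423\right) = 179 \cdot \frac{779}{2} = \frac{139441}{2}$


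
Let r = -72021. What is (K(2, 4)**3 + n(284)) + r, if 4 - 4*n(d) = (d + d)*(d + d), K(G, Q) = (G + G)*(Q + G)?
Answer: -138852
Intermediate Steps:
K(G, Q) = 2*G*(G + Q) (K(G, Q) = (2*G)*(G + Q) = 2*G*(G + Q))
n(d) = 1 - d**2 (n(d) = 1 - (d + d)*(d + d)/4 = 1 - 2*d*2*d/4 = 1 - d**2)
(K(2, 4)**3 + n(284)) + r = ((2*2*(2 + 4))**3 + (1 - 1*284**2)) - 72021 = ((2*2*6)**3 + (1 - 1*80656)) - 72021 = (24**3 + (1 - 80656)) - 72021 = (13824 - 80655) - 72021 = -66831 - 72021 = -138852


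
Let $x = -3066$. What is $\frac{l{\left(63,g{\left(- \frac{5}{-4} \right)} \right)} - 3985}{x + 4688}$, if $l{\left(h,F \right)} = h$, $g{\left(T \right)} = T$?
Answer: $- \frac{1961}{811} \approx -2.418$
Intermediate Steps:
$\frac{l{\left(63,g{\left(- \frac{5}{-4} \right)} \right)} - 3985}{x + 4688} = \frac{63 - 3985}{-3066 + 4688} = - \frac{3922}{1622} = \left(-3922\right) \frac{1}{1622} = - \frac{1961}{811}$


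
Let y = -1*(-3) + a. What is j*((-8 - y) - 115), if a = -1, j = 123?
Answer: -15375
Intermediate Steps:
y = 2 (y = -1*(-3) - 1 = 3 - 1 = 2)
j*((-8 - y) - 115) = 123*((-8 - 1*2) - 115) = 123*((-8 - 2) - 115) = 123*(-10 - 115) = 123*(-125) = -15375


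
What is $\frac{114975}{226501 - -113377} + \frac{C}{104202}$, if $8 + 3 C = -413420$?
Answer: $- \frac{7469514781}{7589135862} \approx -0.98424$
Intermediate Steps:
$C = - \frac{413428}{3}$ ($C = - \frac{8}{3} + \frac{1}{3} \left(-413420\right) = - \frac{8}{3} - \frac{413420}{3} = - \frac{413428}{3} \approx -1.3781 \cdot 10^{5}$)
$\frac{114975}{226501 - -113377} + \frac{C}{104202} = \frac{114975}{226501 - -113377} - \frac{413428}{3 \cdot 104202} = \frac{114975}{226501 + 113377} - \frac{206714}{156303} = \frac{114975}{339878} - \frac{206714}{156303} = 114975 \cdot \frac{1}{339878} - \frac{206714}{156303} = \frac{16425}{48554} - \frac{206714}{156303} = - \frac{7469514781}{7589135862}$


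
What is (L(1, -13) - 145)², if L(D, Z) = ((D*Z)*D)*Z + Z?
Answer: 121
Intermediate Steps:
L(D, Z) = Z + D²*Z² (L(D, Z) = (Z*D²)*Z + Z = D²*Z² + Z = Z + D²*Z²)
(L(1, -13) - 145)² = (-13*(1 - 13*1²) - 145)² = (-13*(1 - 13*1) - 145)² = (-13*(1 - 13) - 145)² = (-13*(-12) - 145)² = (156 - 145)² = 11² = 121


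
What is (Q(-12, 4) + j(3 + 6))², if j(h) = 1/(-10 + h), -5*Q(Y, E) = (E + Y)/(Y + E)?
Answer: 36/25 ≈ 1.4400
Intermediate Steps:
Q(Y, E) = -⅕ (Q(Y, E) = -(E + Y)/(5*(Y + E)) = -(E + Y)/(5*(E + Y)) = -⅕*1 = -⅕)
(Q(-12, 4) + j(3 + 6))² = (-⅕ + 1/(-10 + (3 + 6)))² = (-⅕ + 1/(-10 + 9))² = (-⅕ + 1/(-1))² = (-⅕ - 1)² = (-6/5)² = 36/25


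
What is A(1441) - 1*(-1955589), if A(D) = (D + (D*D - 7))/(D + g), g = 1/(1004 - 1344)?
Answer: 958825810171/489939 ≈ 1.9570e+6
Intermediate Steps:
g = -1/340 (g = 1/(-340) = -1/340 ≈ -0.0029412)
A(D) = (-7 + D + D²)/(-1/340 + D) (A(D) = (D + (D*D - 7))/(D - 1/340) = (D + (D² - 7))/(-1/340 + D) = (D + (-7 + D²))/(-1/340 + D) = (-7 + D + D²)/(-1/340 + D))
A(1441) - 1*(-1955589) = 340*(-7 + 1441 + 1441²)/(-1 + 340*1441) - 1*(-1955589) = 340*(-7 + 1441 + 2076481)/(-1 + 489940) + 1955589 = 340*2077915/489939 + 1955589 = 340*(1/489939)*2077915 + 1955589 = 706491100/489939 + 1955589 = 958825810171/489939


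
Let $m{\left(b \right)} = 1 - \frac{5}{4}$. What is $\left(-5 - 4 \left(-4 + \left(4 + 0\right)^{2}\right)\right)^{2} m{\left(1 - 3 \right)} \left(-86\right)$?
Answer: $\frac{120787}{2} \approx 60394.0$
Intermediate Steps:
$m{\left(b \right)} = - \frac{1}{4}$ ($m{\left(b \right)} = 1 - 5 \cdot \frac{1}{4} = 1 - \frac{5}{4} = - \frac{1}{4}$)
$\left(-5 - 4 \left(-4 + \left(4 + 0\right)^{2}\right)\right)^{2} m{\left(1 - 3 \right)} \left(-86\right) = \left(-5 - 4 \left(-4 + \left(4 + 0\right)^{2}\right)\right)^{2} \left(- \frac{1}{4}\right) \left(-86\right) = \left(-5 - 4 \left(-4 + 4^{2}\right)\right)^{2} \left(- \frac{1}{4}\right) \left(-86\right) = \left(-5 - 4 \left(-4 + 16\right)\right)^{2} \left(- \frac{1}{4}\right) \left(-86\right) = \left(-5 - 48\right)^{2} \left(- \frac{1}{4}\right) \left(-86\right) = \left(-53\right)^{2} \left(- \frac{1}{4}\right) \left(-86\right) = 2809 \left(- \frac{1}{4}\right) \left(-86\right) = \left(- \frac{2809}{4}\right) \left(-86\right) = \frac{120787}{2}$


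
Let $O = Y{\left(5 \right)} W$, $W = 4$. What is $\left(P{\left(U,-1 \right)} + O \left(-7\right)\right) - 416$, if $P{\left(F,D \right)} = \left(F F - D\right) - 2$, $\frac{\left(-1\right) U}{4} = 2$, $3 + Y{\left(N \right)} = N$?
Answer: $-409$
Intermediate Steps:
$Y{\left(N \right)} = -3 + N$
$U = -8$ ($U = \left(-4\right) 2 = -8$)
$P{\left(F,D \right)} = -2 + F^{2} - D$ ($P{\left(F,D \right)} = \left(F^{2} - D\right) - 2 = -2 + F^{2} - D$)
$O = 8$ ($O = \left(-3 + 5\right) 4 = 2 \cdot 4 = 8$)
$\left(P{\left(U,-1 \right)} + O \left(-7\right)\right) - 416 = \left(\left(-2 + \left(-8\right)^{2} - -1\right) + 8 \left(-7\right)\right) - 416 = \left(\left(-2 + 64 + 1\right) - 56\right) - 416 = \left(63 - 56\right) - 416 = 7 - 416 = -409$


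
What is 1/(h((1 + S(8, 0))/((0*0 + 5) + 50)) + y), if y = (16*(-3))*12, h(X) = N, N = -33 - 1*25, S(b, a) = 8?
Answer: -1/634 ≈ -0.0015773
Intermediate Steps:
N = -58 (N = -33 - 25 = -58)
h(X) = -58
y = -576 (y = -48*12 = -576)
1/(h((1 + S(8, 0))/((0*0 + 5) + 50)) + y) = 1/(-58 - 576) = 1/(-634) = -1/634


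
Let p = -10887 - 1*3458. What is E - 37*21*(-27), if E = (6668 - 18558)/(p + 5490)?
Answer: 37156187/1771 ≈ 20980.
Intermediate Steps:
p = -14345 (p = -10887 - 3458 = -14345)
E = 2378/1771 (E = (6668 - 18558)/(-14345 + 5490) = -11890/(-8855) = -11890*(-1/8855) = 2378/1771 ≈ 1.3427)
E - 37*21*(-27) = 2378/1771 - 37*21*(-27) = 2378/1771 - 777*(-27) = 2378/1771 - 1*(-20979) = 2378/1771 + 20979 = 37156187/1771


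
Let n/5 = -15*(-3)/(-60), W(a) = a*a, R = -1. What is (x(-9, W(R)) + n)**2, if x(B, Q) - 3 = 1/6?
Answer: 49/144 ≈ 0.34028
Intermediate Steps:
W(a) = a**2
x(B, Q) = 19/6 (x(B, Q) = 3 + 1/6 = 19/6)
n = -15/4 (n = 5*(-15*(-3)/(-60)) = 5*(45*(-1/60)) = 5*(-3/4) = -15/4 ≈ -3.7500)
(x(-9, W(R)) + n)**2 = (19/6 - 15/4)**2 = (-7/12)**2 = 49/144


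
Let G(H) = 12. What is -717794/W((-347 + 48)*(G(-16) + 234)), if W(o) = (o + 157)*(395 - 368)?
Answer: 717794/1981719 ≈ 0.36221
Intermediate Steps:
W(o) = 4239 + 27*o (W(o) = (157 + o)*27 = 4239 + 27*o)
-717794/W((-347 + 48)*(G(-16) + 234)) = -717794/(4239 + 27*((-347 + 48)*(12 + 234))) = -717794/(4239 + 27*(-299*246)) = -717794/(4239 + 27*(-73554)) = -717794/(4239 - 1985958) = -717794/(-1981719) = -717794*(-1/1981719) = 717794/1981719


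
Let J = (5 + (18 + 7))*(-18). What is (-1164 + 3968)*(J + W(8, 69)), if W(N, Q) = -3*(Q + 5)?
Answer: -2136648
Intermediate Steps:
W(N, Q) = -15 - 3*Q (W(N, Q) = -3*(5 + Q) = -15 - 3*Q)
J = -540 (J = (5 + 25)*(-18) = 30*(-18) = -540)
(-1164 + 3968)*(J + W(8, 69)) = (-1164 + 3968)*(-540 + (-15 - 3*69)) = 2804*(-540 + (-15 - 207)) = 2804*(-540 - 222) = 2804*(-762) = -2136648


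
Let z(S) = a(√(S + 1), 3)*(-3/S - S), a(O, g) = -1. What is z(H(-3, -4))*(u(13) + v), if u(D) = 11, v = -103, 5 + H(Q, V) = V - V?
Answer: 2576/5 ≈ 515.20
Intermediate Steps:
H(Q, V) = -5 (H(Q, V) = -5 + (V - V) = -5 + 0 = -5)
z(S) = S + 3/S (z(S) = -(-3/S - S) = -(-S - 3/S) = S + 3/S)
z(H(-3, -4))*(u(13) + v) = (-5 + 3/(-5))*(11 - 103) = (-5 + 3*(-⅕))*(-92) = (-5 - ⅗)*(-92) = -28/5*(-92) = 2576/5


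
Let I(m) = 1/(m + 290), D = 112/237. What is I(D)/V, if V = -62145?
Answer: -79/1426062030 ≈ -5.5397e-8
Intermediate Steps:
D = 112/237 (D = 112*(1/237) = 112/237 ≈ 0.47257)
I(m) = 1/(290 + m)
I(D)/V = 1/((290 + 112/237)*(-62145)) = -1/62145/(68842/237) = (237/68842)*(-1/62145) = -79/1426062030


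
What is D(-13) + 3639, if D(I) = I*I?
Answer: 3808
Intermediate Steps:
D(I) = I**2
D(-13) + 3639 = (-13)**2 + 3639 = 169 + 3639 = 3808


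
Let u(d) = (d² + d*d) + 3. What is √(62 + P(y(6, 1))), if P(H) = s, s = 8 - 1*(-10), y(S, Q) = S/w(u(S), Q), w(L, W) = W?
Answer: 4*√5 ≈ 8.9443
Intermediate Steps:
u(d) = 3 + 2*d² (u(d) = (d² + d²) + 3 = 2*d² + 3 = 3 + 2*d²)
y(S, Q) = S/Q
s = 18 (s = 8 + 10 = 18)
P(H) = 18
√(62 + P(y(6, 1))) = √(62 + 18) = √80 = 4*√5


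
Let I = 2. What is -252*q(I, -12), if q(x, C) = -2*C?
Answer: -6048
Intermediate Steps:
-252*q(I, -12) = -(-504)*(-12) = -252*24 = -6048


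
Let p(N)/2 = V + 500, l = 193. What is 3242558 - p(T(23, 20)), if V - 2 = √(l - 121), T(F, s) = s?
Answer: 3241554 - 12*√2 ≈ 3.2415e+6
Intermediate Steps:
V = 2 + 6*√2 (V = 2 + √(193 - 121) = 2 + √72 = 2 + 6*√2 ≈ 10.485)
p(N) = 1004 + 12*√2 (p(N) = 2*((2 + 6*√2) + 500) = 2*(502 + 6*√2) = 1004 + 12*√2)
3242558 - p(T(23, 20)) = 3242558 - (1004 + 12*√2) = 3242558 + (-1004 - 12*√2) = 3241554 - 12*√2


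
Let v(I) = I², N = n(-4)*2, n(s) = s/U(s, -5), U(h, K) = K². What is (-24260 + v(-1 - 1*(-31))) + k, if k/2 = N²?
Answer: -14599872/625 ≈ -23360.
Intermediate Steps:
n(s) = s/25 (n(s) = s/((-5)²) = s/25)
N = -8/25 (N = ((1/25)*(-4))*2 = -4/25*2 = -8/25 ≈ -0.32000)
k = 128/625 (k = 2*(-8/25)² = 2*(64/625) = 128/625 ≈ 0.20480)
(-24260 + v(-1 - 1*(-31))) + k = (-24260 + (-1 - 1*(-31))²) + 128/625 = (-24260 + (-1 + 31)²) + 128/625 = (-24260 + 30²) + 128/625 = (-24260 + 900) + 128/625 = -23360 + 128/625 = -14599872/625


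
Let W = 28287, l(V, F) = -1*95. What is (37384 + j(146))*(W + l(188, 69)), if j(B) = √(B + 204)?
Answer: 1053929728 + 140960*√14 ≈ 1.0545e+9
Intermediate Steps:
l(V, F) = -95
j(B) = √(204 + B)
(37384 + j(146))*(W + l(188, 69)) = (37384 + √(204 + 146))*(28287 - 95) = (37384 + √350)*28192 = (37384 + 5*√14)*28192 = 1053929728 + 140960*√14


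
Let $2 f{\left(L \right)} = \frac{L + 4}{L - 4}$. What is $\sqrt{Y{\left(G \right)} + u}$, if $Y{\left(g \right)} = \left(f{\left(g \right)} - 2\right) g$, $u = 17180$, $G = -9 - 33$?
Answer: $\frac{\sqrt{9123479}}{23} \approx 131.33$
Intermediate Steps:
$G = -42$ ($G = -9 - 33 = -42$)
$f{\left(L \right)} = \frac{4 + L}{2 \left(-4 + L\right)}$ ($f{\left(L \right)} = \frac{\left(L + 4\right) \frac{1}{L - 4}}{2} = \frac{\left(4 + L\right) \frac{1}{-4 + L}}{2} = \frac{\frac{1}{-4 + L} \left(4 + L\right)}{2} = \frac{4 + L}{2 \left(-4 + L\right)}$)
$Y{\left(g \right)} = g \left(-2 + \frac{4 + g}{2 \left(-4 + g\right)}\right)$ ($Y{\left(g \right)} = \left(\frac{4 + g}{2 \left(-4 + g\right)} - 2\right) g = \left(-2 + \frac{4 + g}{2 \left(-4 + g\right)}\right) g = g \left(-2 + \frac{4 + g}{2 \left(-4 + g\right)}\right)$)
$\sqrt{Y{\left(G \right)} + u} = \sqrt{\frac{1}{2} \left(-42\right) \frac{1}{-4 - 42} \left(20 - -126\right) + 17180} = \sqrt{\frac{1}{2} \left(-42\right) \frac{1}{-46} \left(20 + 126\right) + 17180} = \sqrt{\frac{1}{2} \left(-42\right) \left(- \frac{1}{46}\right) 146 + 17180} = \sqrt{\frac{1533}{23} + 17180} = \sqrt{\frac{396673}{23}} = \frac{\sqrt{9123479}}{23}$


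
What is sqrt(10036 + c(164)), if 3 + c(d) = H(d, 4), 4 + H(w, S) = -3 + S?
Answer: sqrt(10030) ≈ 100.15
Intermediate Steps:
H(w, S) = -7 + S (H(w, S) = -4 + (-3 + S) = -7 + S)
c(d) = -6 (c(d) = -3 + (-7 + 4) = -3 - 3 = -6)
sqrt(10036 + c(164)) = sqrt(10036 - 6) = sqrt(10030)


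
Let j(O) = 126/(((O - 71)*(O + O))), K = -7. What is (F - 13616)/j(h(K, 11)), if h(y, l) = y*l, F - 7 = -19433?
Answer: -17930792/3 ≈ -5.9769e+6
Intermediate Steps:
F = -19426 (F = 7 - 19433 = -19426)
h(y, l) = l*y
j(O) = 63/(O*(-71 + O)) (j(O) = 126/(((-71 + O)*(2*O))) = 126/((2*O*(-71 + O))) = 126*(1/(2*O*(-71 + O))) = 63/(O*(-71 + O)))
(F - 13616)/j(h(K, 11)) = (-19426 - 13616)/((63/(((11*(-7)))*(-71 + 11*(-7))))) = -33042/(63/(-77*(-71 - 77))) = -33042/(63*(-1/77)/(-148)) = -33042/(63*(-1/77)*(-1/148)) = -33042/9/1628 = -33042*1628/9 = -17930792/3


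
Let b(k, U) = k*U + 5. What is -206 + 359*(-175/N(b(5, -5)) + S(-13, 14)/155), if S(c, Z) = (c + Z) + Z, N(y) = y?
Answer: 368279/124 ≈ 2970.0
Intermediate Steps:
b(k, U) = 5 + U*k (b(k, U) = U*k + 5 = 5 + U*k)
S(c, Z) = c + 2*Z (S(c, Z) = (Z + c) + Z = c + 2*Z)
-206 + 359*(-175/N(b(5, -5)) + S(-13, 14)/155) = -206 + 359*(-175/(5 - 5*5) + (-13 + 2*14)/155) = -206 + 359*(-175/(5 - 25) + (-13 + 28)*(1/155)) = -206 + 359*(-175/(-20) + 15*(1/155)) = -206 + 359*(-175*(-1/20) + 3/31) = -206 + 359*(35/4 + 3/31) = -206 + 359*(1097/124) = -206 + 393823/124 = 368279/124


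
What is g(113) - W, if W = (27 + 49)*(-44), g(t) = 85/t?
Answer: 377957/113 ≈ 3344.8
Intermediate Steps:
W = -3344 (W = 76*(-44) = -3344)
g(113) - W = 85/113 - 1*(-3344) = 85*(1/113) + 3344 = 85/113 + 3344 = 377957/113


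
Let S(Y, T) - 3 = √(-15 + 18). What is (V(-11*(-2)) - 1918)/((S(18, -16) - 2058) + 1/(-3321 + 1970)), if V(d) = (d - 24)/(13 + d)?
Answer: 35971142057656/38539347650165 + 17504199076*√3/38539347650165 ≈ 0.93415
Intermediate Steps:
S(Y, T) = 3 + √3 (S(Y, T) = 3 + √(-15 + 18) = 3 + √3)
V(d) = (-24 + d)/(13 + d)
(V(-11*(-2)) - 1918)/((S(18, -16) - 2058) + 1/(-3321 + 1970)) = ((-24 - 11*(-2))/(13 - 11*(-2)) - 1918)/(((3 + √3) - 2058) + 1/(-3321 + 1970)) = ((-24 + 22)/(13 + 22) - 1918)/((-2055 + √3) + 1/(-1351)) = (-2/35 - 1918)/((-2055 + √3) - 1/1351) = ((1/35)*(-2) - 1918)/(-2776306/1351 + √3) = (-2/35 - 1918)/(-2776306/1351 + √3) = -67132/(35*(-2776306/1351 + √3))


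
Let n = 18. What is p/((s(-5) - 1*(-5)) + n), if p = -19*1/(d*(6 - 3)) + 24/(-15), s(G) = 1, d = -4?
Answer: -1/1440 ≈ -0.00069444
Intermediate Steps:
p = -1/60 (p = -19*(-1/(4*(6 - 3))) + 24/(-15) = -19/((-4*3)) + 24*(-1/15) = -19/(-12) - 8/5 = -19*(-1/12) - 8/5 = 19/12 - 8/5 = -1/60 ≈ -0.016667)
p/((s(-5) - 1*(-5)) + n) = -1/(60*((1 - 1*(-5)) + 18)) = -1/(60*((1 + 5) + 18)) = -1/(60*(6 + 18)) = -1/60/24 = -1/60*1/24 = -1/1440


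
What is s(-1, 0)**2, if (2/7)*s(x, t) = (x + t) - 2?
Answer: 441/4 ≈ 110.25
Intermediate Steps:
s(x, t) = -7 + 7*t/2 + 7*x/2 (s(x, t) = 7*((x + t) - 2)/2 = 7*((t + x) - 2)/2 = 7*(-2 + t + x)/2 = -7 + 7*t/2 + 7*x/2)
s(-1, 0)**2 = (-7 + (7/2)*0 + (7/2)*(-1))**2 = (-7 + 0 - 7/2)**2 = (-21/2)**2 = 441/4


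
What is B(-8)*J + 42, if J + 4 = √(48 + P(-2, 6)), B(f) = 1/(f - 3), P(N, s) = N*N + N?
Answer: 466/11 - 5*√2/11 ≈ 41.721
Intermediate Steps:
P(N, s) = N + N² (P(N, s) = N² + N = N + N²)
B(f) = 1/(-3 + f)
J = -4 + 5*√2 (J = -4 + √(48 - 2*(1 - 2)) = -4 + √(48 - 2*(-1)) = -4 + √(48 + 2) = -4 + √50 = -4 + 5*√2 ≈ 3.0711)
B(-8)*J + 42 = (-4 + 5*√2)/(-3 - 8) + 42 = (-4 + 5*√2)/(-11) + 42 = -(-4 + 5*√2)/11 + 42 = (4/11 - 5*√2/11) + 42 = 466/11 - 5*√2/11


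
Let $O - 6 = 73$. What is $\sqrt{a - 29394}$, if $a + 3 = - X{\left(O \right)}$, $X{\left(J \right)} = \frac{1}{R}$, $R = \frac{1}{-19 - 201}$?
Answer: $i \sqrt{29177} \approx 170.81 i$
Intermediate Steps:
$O = 79$ ($O = 6 + 73 = 79$)
$R = - \frac{1}{220}$ ($R = \frac{1}{-220} = - \frac{1}{220} \approx -0.0045455$)
$X{\left(J \right)} = -220$ ($X{\left(J \right)} = \frac{1}{- \frac{1}{220}} = -220$)
$a = 217$ ($a = -3 - -220 = -3 + 220 = 217$)
$\sqrt{a - 29394} = \sqrt{217 - 29394} = \sqrt{-29177} = i \sqrt{29177}$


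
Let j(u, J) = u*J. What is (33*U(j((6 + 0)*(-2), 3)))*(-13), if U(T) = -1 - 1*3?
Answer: 1716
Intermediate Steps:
j(u, J) = J*u
U(T) = -4 (U(T) = -1 - 3 = -4)
(33*U(j((6 + 0)*(-2), 3)))*(-13) = (33*(-4))*(-13) = -132*(-13) = 1716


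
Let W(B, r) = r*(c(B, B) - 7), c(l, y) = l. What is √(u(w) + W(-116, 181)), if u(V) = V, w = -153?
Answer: 4*I*√1401 ≈ 149.72*I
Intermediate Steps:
W(B, r) = r*(-7 + B) (W(B, r) = r*(B - 7) = r*(-7 + B))
√(u(w) + W(-116, 181)) = √(-153 + 181*(-7 - 116)) = √(-153 + 181*(-123)) = √(-153 - 22263) = √(-22416) = 4*I*√1401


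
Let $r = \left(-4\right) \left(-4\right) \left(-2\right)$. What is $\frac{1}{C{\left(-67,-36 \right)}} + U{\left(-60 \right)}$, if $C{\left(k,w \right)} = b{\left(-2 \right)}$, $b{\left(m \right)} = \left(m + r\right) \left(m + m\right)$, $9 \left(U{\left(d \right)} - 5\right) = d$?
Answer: $- \frac{677}{408} \approx -1.6593$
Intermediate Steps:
$U{\left(d \right)} = 5 + \frac{d}{9}$
$r = -32$ ($r = 16 \left(-2\right) = -32$)
$b{\left(m \right)} = 2 m \left(-32 + m\right)$ ($b{\left(m \right)} = \left(m - 32\right) \left(m + m\right) = \left(-32 + m\right) 2 m = 2 m \left(-32 + m\right)$)
$C{\left(k,w \right)} = 136$ ($C{\left(k,w \right)} = 2 \left(-2\right) \left(-32 - 2\right) = 2 \left(-2\right) \left(-34\right) = 136$)
$\frac{1}{C{\left(-67,-36 \right)}} + U{\left(-60 \right)} = \frac{1}{136} + \left(5 + \frac{1}{9} \left(-60\right)\right) = \frac{1}{136} + \left(5 - \frac{20}{3}\right) = \frac{1}{136} - \frac{5}{3} = - \frac{677}{408}$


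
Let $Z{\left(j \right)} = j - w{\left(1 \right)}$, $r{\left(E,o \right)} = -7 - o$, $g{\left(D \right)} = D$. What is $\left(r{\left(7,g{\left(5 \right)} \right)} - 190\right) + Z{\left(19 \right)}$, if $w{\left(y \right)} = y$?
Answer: $-184$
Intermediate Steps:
$Z{\left(j \right)} = -1 + j$ ($Z{\left(j \right)} = j - 1 = -1 + j$)
$\left(r{\left(7,g{\left(5 \right)} \right)} - 190\right) + Z{\left(19 \right)} = \left(\left(-7 - 5\right) - 190\right) + \left(-1 + 19\right) = \left(\left(-7 - 5\right) - 190\right) + 18 = \left(-12 - 190\right) + 18 = -202 + 18 = -184$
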